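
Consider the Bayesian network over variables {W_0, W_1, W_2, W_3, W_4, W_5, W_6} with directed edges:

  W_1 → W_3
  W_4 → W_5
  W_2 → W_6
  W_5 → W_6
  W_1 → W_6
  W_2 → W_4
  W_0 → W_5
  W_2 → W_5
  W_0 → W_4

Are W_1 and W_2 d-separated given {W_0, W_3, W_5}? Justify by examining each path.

4 paths connect W_1 and W_2; each must be blocked for d-separation to hold:
Path 1: W_1 → W_6 ← W_5 ← W_4 ← W_2
  W_6 is a collider here and neither W_6 nor any of its descendants is conditioned on, so the collider stays closed — the path is blocked at W_6.
Path 2: W_1 → W_6 ← W_5 ← W_2
  W_6 is a collider here and neither W_6 nor any of its descendants is conditioned on, so the collider stays closed — the path is blocked at W_6.
Path 3: W_1 → W_6 ← W_5 ← W_0 → W_4 ← W_2
  W_6 is a collider here and neither W_6 nor any of its descendants is conditioned on, so the collider stays closed — the path is blocked at W_6.
Path 4: W_1 → W_6 ← W_2
  W_6 is a collider here and neither W_6 nor any of its descendants is conditioned on, so the collider stays closed — the path is blocked at W_6.
Every path is blocked, so W_1 and W_2 are d-separated given {W_0, W_3, W_5}.

Yes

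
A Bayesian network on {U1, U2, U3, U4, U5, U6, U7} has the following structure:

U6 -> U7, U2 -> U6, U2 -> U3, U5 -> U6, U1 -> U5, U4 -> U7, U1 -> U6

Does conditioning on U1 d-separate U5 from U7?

There are 2 undirected paths between U5 and U7; checking each against the conditioning set {U1}:
Path 1: U5 → U6 → U7
  U6 is a chain and U6 is not conditioned on — no node blocks this path, so it is active.
Path 2: U5 ← U1 → U6 → U7
  U1 is a fork here and U1 is conditioned on, so the path is blocked at U1.
At least one path is unblocked, so d-separation fails.

No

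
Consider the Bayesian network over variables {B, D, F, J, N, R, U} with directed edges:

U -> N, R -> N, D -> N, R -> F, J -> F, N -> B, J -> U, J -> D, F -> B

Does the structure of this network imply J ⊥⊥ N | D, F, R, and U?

Yes

We examine all 4 paths between J and N:
  1. J → U → N — U:chain[blocks] ⇒ blocked
  2. J → F → B ← N — F:chain[blocks]; B:collider[blocks] ⇒ blocked
  3. J → F ← R → N — F:collider[open]; R:fork[blocks] ⇒ blocked
  4. J → D → N — D:chain[blocks] ⇒ blocked
Every path is blocked, so J and N are d-separated given {D, F, R, U}.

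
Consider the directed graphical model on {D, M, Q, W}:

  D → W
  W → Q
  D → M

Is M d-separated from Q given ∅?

No

Only one path connects M and Q:
Path 1: M ← D → W → Q
  D is a fork and D is not conditioned on; W is a chain and W is not conditioned on — no node blocks this path, so it is active.
At least one path is unblocked, so d-separation fails.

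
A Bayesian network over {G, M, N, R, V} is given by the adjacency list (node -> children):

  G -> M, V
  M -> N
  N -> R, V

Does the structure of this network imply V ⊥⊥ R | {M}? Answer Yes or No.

No

Enumerating the 2 paths from V to R and testing each for blocking by {M}:
Path 1: V ← N → R
  N is a fork and N is not conditioned on — no node blocks this path, so it is active.
Path 2: V ← G → M → N → R
  M is a chain here and M is conditioned on, so the path is blocked at M.
Since the path V ← N → R is active, V and R are not d-separated given {M}.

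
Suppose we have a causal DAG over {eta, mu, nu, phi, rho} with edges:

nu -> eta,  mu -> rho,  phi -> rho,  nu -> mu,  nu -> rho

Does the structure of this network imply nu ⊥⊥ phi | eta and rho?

No — nu and phi are not d-separated given {eta, rho}.

Enumerating the 2 paths from nu to phi and testing each for blocking by {eta, rho}:
  1. nu → rho ← phi — rho:collider[open] ⇒ active
  2. nu → mu → rho ← phi — mu:chain[open]; rho:collider[open] ⇒ active
Since the path nu → rho ← phi is active, nu and phi are not d-separated given {eta, rho}.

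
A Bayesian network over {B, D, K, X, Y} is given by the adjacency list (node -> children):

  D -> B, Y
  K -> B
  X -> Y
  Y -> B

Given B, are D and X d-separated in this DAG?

No — D and X are not d-separated given {B}.

Enumerating the 2 paths from D to X and testing each for blocking by {B}:
Path 1: D → B ← Y ← X
  B is a collider and B is conditioned on, which opens it; Y is a chain and Y is not conditioned on — no node blocks this path, so it is active.
Path 2: D → Y ← X
  Y is a collider and its descendant B is conditioned on, which opens it — no node blocks this path, so it is active.
Since the path D → B ← Y ← X is active, D and X are not d-separated given {B}.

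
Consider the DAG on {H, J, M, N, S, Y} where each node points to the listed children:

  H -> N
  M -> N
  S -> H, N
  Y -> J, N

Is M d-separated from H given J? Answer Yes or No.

We examine all 2 paths between M and H:
  1. M → N ← H — N:collider[blocks] ⇒ blocked
  2. M → N ← S → H — N:collider[blocks]; S:fork[open] ⇒ blocked
Every path is blocked, so M and H are d-separated given {J}.

Yes — M and H are d-separated given {J}.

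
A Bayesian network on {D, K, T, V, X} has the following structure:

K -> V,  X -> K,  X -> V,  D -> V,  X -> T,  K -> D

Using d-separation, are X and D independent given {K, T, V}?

There are 4 undirected paths between X and D; checking each against the conditioning set {K, T, V}:
  1. X → V ← D — V:collider[open] ⇒ active
  2. X → V ← K → D — V:collider[open]; K:fork[blocks] ⇒ blocked
  3. X → K → V ← D — K:chain[blocks]; V:collider[open] ⇒ blocked
  4. X → K → D — K:chain[blocks] ⇒ blocked
Since the path X → V ← D is active, X and D are not d-separated given {K, T, V}.

No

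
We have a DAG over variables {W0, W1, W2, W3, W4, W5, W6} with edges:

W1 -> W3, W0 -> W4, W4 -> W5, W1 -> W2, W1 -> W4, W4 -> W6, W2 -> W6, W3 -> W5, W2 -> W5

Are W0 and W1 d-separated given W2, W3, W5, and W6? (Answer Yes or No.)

No

Enumerating the 5 paths from W0 to W1 and testing each for blocking by {W2, W3, W5, W6}:
  1. W0 → W4 → W5 ← W2 ← W1 — W4:chain[open]; W5:collider[open]; W2:chain[blocks] ⇒ blocked
  2. W0 → W4 → W5 ← W3 ← W1 — W4:chain[open]; W5:collider[open]; W3:chain[blocks] ⇒ blocked
  3. W0 → W4 ← W1 — W4:collider[open] ⇒ active
  4. W0 → W4 → W6 ← W2 → W5 ← W3 ← W1 — W4:chain[open]; W6:collider[open]; W2:fork[blocks]; W5:collider[open]; W3:chain[blocks] ⇒ blocked
  5. W0 → W4 → W6 ← W2 ← W1 — W4:chain[open]; W6:collider[open]; W2:chain[blocks] ⇒ blocked
Since the path W0 → W4 ← W1 is active, W0 and W1 are not d-separated given {W2, W3, W5, W6}.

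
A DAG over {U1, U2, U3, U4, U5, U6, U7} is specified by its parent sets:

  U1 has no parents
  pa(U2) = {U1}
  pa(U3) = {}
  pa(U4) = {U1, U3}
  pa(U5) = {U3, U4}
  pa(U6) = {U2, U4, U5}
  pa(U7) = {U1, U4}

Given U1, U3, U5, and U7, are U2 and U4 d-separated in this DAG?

There are 5 undirected paths between U2 and U4; checking each against the conditioning set {U1, U3, U5, U7}:
Path 1: U2 → U6 ← U4
  U6 is a collider here and neither U6 nor any of its descendants is conditioned on, so the collider stays closed — the path is blocked at U6.
Path 2: U2 → U6 ← U5 ← U3 → U4
  U6 is a collider here and neither U6 nor any of its descendants is conditioned on, so the collider stays closed — the path is blocked at U6.
Path 3: U2 → U6 ← U5 ← U4
  U6 is a collider here and neither U6 nor any of its descendants is conditioned on, so the collider stays closed — the path is blocked at U6.
Path 4: U2 ← U1 → U4
  U1 is a fork here and U1 is conditioned on, so the path is blocked at U1.
Path 5: U2 ← U1 → U7 ← U4
  U1 is a fork here and U1 is conditioned on, so the path is blocked at U1.
Since every path is blocked, d-separation holds.

Yes — U2 and U4 are d-separated given {U1, U3, U5, U7}.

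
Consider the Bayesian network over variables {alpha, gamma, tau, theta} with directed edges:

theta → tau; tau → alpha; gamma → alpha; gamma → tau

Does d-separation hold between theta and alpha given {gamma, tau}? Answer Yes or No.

There are 2 undirected paths between theta and alpha; checking each against the conditioning set {gamma, tau}:
Path 1: theta → tau → alpha
  tau is a chain here and tau is conditioned on, so the path is blocked at tau.
Path 2: theta → tau ← gamma → alpha
  gamma is a fork here and gamma is conditioned on, so the path is blocked at gamma.
Since every path is blocked, d-separation holds.

Yes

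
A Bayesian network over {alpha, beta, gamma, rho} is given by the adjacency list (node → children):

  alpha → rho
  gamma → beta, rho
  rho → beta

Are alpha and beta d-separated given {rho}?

There are 2 undirected paths between alpha and beta; checking each against the conditioning set {rho}:
Path 1: alpha → rho → beta
  rho is a chain here and rho is conditioned on, so the path is blocked at rho.
Path 2: alpha → rho ← gamma → beta
  rho is a collider and rho is conditioned on, which opens it; gamma is a fork and gamma is not conditioned on — no node blocks this path, so it is active.
At least one path is unblocked, so d-separation fails.

No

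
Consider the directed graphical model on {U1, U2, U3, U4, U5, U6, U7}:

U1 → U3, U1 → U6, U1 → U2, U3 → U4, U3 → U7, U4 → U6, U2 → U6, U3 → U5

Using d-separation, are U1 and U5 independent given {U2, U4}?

No

There are 3 undirected paths between U1 and U5; checking each against the conditioning set {U2, U4}:
  1. U1 → U3 → U5 — U3:chain[open] ⇒ active
  2. U1 → U2 → U6 ← U4 ← U3 → U5 — U2:chain[blocks]; U6:collider[blocks]; U4:chain[blocks]; U3:fork[open] ⇒ blocked
  3. U1 → U6 ← U4 ← U3 → U5 — U6:collider[blocks]; U4:chain[blocks]; U3:fork[open] ⇒ blocked
Since the path U1 → U3 → U5 is active, U1 and U5 are not d-separated given {U2, U4}.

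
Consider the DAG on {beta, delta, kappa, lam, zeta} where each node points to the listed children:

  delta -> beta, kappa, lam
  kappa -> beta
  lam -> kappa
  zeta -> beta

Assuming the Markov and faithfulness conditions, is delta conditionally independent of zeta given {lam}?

3 paths connect delta and zeta; each must be blocked for d-separation to hold:
Path 1: delta → beta ← zeta
  beta is a collider here and neither beta nor any of its descendants is conditioned on, so the collider stays closed — the path is blocked at beta.
Path 2: delta → kappa → beta ← zeta
  beta is a collider here and neither beta nor any of its descendants is conditioned on, so the collider stays closed — the path is blocked at beta.
Path 3: delta → lam → kappa → beta ← zeta
  lam is a chain here and lam is conditioned on, so the path is blocked at lam.
Since every path is blocked, d-separation holds.

Yes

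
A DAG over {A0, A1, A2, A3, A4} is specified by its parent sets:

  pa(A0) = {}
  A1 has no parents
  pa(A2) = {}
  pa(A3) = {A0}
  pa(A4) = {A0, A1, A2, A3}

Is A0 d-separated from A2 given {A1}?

Enumerating the 2 paths from A0 to A2 and testing each for blocking by {A1}:
Path 1: A0 → A3 → A4 ← A2
  A4 is a collider here and neither A4 nor any of its descendants is conditioned on, so the collider stays closed — the path is blocked at A4.
Path 2: A0 → A4 ← A2
  A4 is a collider here and neither A4 nor any of its descendants is conditioned on, so the collider stays closed — the path is blocked at A4.
Since every path is blocked, d-separation holds.

Yes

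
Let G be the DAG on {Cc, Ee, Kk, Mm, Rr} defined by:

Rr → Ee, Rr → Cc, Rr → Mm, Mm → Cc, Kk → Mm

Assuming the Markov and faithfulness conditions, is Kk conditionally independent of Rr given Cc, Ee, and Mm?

No

There are 2 undirected paths between Kk and Rr; checking each against the conditioning set {Cc, Ee, Mm}:
Path 1: Kk → Mm → Cc ← Rr
  Mm is a chain here and Mm is conditioned on, so the path is blocked at Mm.
Path 2: Kk → Mm ← Rr
  Mm is a collider and Mm is conditioned on, which opens it — no node blocks this path, so it is active.
Since the path Kk → Mm ← Rr is active, Kk and Rr are not d-separated given {Cc, Ee, Mm}.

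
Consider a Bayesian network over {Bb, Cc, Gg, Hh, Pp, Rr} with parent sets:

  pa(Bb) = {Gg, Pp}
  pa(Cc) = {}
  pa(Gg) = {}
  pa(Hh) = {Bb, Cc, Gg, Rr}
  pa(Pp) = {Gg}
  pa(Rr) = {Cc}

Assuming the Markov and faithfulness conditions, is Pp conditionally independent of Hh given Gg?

We examine all 4 paths between Pp and Hh:
  1. Pp → Bb → Hh — Bb:chain[open] ⇒ active
  2. Pp → Bb ← Gg → Hh — Bb:collider[blocks]; Gg:fork[blocks] ⇒ blocked
  3. Pp ← Gg → Bb → Hh — Gg:fork[blocks]; Bb:chain[open] ⇒ blocked
  4. Pp ← Gg → Hh — Gg:fork[blocks] ⇒ blocked
At least one path is unblocked, so d-separation fails.

No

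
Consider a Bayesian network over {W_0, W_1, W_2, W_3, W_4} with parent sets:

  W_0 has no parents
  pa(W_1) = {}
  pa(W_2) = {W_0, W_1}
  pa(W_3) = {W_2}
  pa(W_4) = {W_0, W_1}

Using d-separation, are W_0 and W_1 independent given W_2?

No

2 paths connect W_0 and W_1; each must be blocked for d-separation to hold:
Path 1: W_0 → W_4 ← W_1
  W_4 is a collider here and neither W_4 nor any of its descendants is conditioned on, so the collider stays closed — the path is blocked at W_4.
Path 2: W_0 → W_2 ← W_1
  W_2 is a collider and W_2 is conditioned on, which opens it — no node blocks this path, so it is active.
Since the path W_0 → W_2 ← W_1 is active, W_0 and W_1 are not d-separated given {W_2}.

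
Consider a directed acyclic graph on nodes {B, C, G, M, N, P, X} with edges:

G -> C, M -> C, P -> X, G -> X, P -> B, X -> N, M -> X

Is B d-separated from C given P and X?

Yes

We examine all 2 paths between B and C:
Path 1: B ← P → X ← M → C
  P is a fork here and P is conditioned on, so the path is blocked at P.
Path 2: B ← P → X ← G → C
  P is a fork here and P is conditioned on, so the path is blocked at P.
Every path is blocked, so B and C are d-separated given {P, X}.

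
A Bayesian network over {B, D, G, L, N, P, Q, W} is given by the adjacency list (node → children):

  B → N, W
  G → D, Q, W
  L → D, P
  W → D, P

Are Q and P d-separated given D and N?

We examine all 4 paths between Q and P:
Path 1: Q ← G → W → D ← L → P
  G is a fork and G is not conditioned on; W is a chain and W is not conditioned on; D is a collider and D is conditioned on, which opens it; L is a fork and L is not conditioned on — no node blocks this path, so it is active.
Path 2: Q ← G → W → P
  G is a fork and G is not conditioned on; W is a chain and W is not conditioned on — no node blocks this path, so it is active.
Path 3: Q ← G → D ← W → P
  G is a fork and G is not conditioned on; D is a collider and D is conditioned on, which opens it; W is a fork and W is not conditioned on — no node blocks this path, so it is active.
Path 4: Q ← G → D ← L → P
  G is a fork and G is not conditioned on; D is a collider and D is conditioned on, which opens it; L is a fork and L is not conditioned on — no node blocks this path, so it is active.
At least one path is unblocked, so d-separation fails.

No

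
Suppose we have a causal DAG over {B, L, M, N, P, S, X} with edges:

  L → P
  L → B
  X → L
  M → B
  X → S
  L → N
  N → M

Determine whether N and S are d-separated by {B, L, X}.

Yes

We examine all 2 paths between N and S:
Path 1: N ← L ← X → S
  L is a chain here and L is conditioned on, so the path is blocked at L.
Path 2: N → M → B ← L ← X → S
  L is a chain here and L is conditioned on, so the path is blocked at L.
All paths are blocked; N ⊥ S | {B, L, X} holds.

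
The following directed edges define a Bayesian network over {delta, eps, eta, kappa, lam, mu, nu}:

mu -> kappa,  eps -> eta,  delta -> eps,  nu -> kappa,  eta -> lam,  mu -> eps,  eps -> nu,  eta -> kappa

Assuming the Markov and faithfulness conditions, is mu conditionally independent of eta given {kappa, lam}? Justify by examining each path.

4 paths connect mu and eta; each must be blocked for d-separation to hold:
Path 1: mu → eps → nu → kappa ← eta
  eps is a chain and eps is not conditioned on; nu is a chain and nu is not conditioned on; kappa is a collider and kappa is conditioned on, which opens it — no node blocks this path, so it is active.
Path 2: mu → eps → eta
  eps is a chain and eps is not conditioned on — no node blocks this path, so it is active.
Path 3: mu → kappa ← nu ← eps → eta
  kappa is a collider and kappa is conditioned on, which opens it; nu is a chain and nu is not conditioned on; eps is a fork and eps is not conditioned on — no node blocks this path, so it is active.
Path 4: mu → kappa ← eta
  kappa is a collider and kappa is conditioned on, which opens it — no node blocks this path, so it is active.
Because an active path exists, mu and eta are not d-separated.

No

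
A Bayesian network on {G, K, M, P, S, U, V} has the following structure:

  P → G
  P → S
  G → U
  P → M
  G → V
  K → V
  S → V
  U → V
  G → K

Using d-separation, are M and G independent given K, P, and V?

We examine all 4 paths between M and G:
  1. M ← P → S → V ← K ← G — P:fork[blocks]; S:chain[open]; V:collider[open]; K:chain[blocks] ⇒ blocked
  2. M ← P → S → V ← G — P:fork[blocks]; S:chain[open]; V:collider[open] ⇒ blocked
  3. M ← P → S → V ← U ← G — P:fork[blocks]; S:chain[open]; V:collider[open]; U:chain[open] ⇒ blocked
  4. M ← P → G — P:fork[blocks] ⇒ blocked
Every path is blocked, so M and G are d-separated given {K, P, V}.

Yes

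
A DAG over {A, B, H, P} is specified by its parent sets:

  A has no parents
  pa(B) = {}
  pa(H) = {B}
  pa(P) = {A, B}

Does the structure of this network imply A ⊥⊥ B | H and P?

There is one path between A and B:
Path 1: A → P ← B
  P is a collider and P is conditioned on, which opens it — no node blocks this path, so it is active.
Since the path A → P ← B is active, A and B are not d-separated given {H, P}.

No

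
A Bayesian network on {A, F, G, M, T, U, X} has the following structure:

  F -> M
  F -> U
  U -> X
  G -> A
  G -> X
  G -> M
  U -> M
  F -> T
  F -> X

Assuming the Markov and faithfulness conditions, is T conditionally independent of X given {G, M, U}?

There are 5 undirected paths between T and X; checking each against the conditioning set {G, M, U}:
Path 1: T ← F → X
  F is a fork and F is not conditioned on — no node blocks this path, so it is active.
Path 2: T ← F → U → X
  U is a chain here and U is conditioned on, so the path is blocked at U.
Path 3: T ← F → U → M ← G → X
  U is a chain here and U is conditioned on, so the path is blocked at U.
Path 4: T ← F → M ← U → X
  U is a fork here and U is conditioned on, so the path is blocked at U.
Path 5: T ← F → M ← G → X
  G is a fork here and G is conditioned on, so the path is blocked at G.
Since the path T ← F → X is active, T and X are not d-separated given {G, M, U}.

No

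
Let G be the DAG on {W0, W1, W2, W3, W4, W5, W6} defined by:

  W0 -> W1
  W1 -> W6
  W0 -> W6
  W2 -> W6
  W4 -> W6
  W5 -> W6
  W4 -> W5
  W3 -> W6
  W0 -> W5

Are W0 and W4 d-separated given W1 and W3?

Enumerating the 6 paths from W0 to W4 and testing each for blocking by {W1, W3}:
Path 1: W0 → W6 ← W4
  W6 is a collider here and neither W6 nor any of its descendants is conditioned on, so the collider stays closed — the path is blocked at W6.
Path 2: W0 → W6 ← W5 ← W4
  W6 is a collider here and neither W6 nor any of its descendants is conditioned on, so the collider stays closed — the path is blocked at W6.
Path 3: W0 → W5 → W6 ← W4
  W6 is a collider here and neither W6 nor any of its descendants is conditioned on, so the collider stays closed — the path is blocked at W6.
Path 4: W0 → W5 ← W4
  W5 is a collider here and neither W5 nor any of its descendants is conditioned on, so the collider stays closed — the path is blocked at W5.
Path 5: W0 → W1 → W6 ← W4
  W1 is a chain here and W1 is conditioned on, so the path is blocked at W1.
Path 6: W0 → W1 → W6 ← W5 ← W4
  W1 is a chain here and W1 is conditioned on, so the path is blocked at W1.
All paths are blocked; W0 ⊥ W4 | {W1, W3} holds.

Yes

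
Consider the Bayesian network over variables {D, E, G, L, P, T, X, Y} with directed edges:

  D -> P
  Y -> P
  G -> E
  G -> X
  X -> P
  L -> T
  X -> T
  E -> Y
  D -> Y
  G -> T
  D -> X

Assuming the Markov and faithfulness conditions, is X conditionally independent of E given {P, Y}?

No — X and E are not d-separated given {P, Y}.

Enumerating the 6 paths from X to E and testing each for blocking by {P, Y}:
  1. X ← G → E — G:fork[open] ⇒ active
  2. X → T ← G → E — T:collider[blocks]; G:fork[open] ⇒ blocked
  3. X ← D → Y ← E — D:fork[open]; Y:collider[open] ⇒ active
  4. X ← D → P ← Y ← E — D:fork[open]; P:collider[open]; Y:chain[blocks] ⇒ blocked
  5. X → P ← Y ← E — P:collider[open]; Y:chain[blocks] ⇒ blocked
  6. X → P ← D → Y ← E — P:collider[open]; D:fork[open]; Y:collider[open] ⇒ active
Because an active path exists, X and E are not d-separated.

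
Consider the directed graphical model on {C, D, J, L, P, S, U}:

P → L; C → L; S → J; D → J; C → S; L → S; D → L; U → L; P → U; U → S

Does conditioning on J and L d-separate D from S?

Enumerating the 5 paths from D to S and testing each for blocking by {J, L}:
  1. D → J ← S — J:collider[open] ⇒ active
  2. D → L ← U → S — L:collider[open]; U:fork[open] ⇒ active
  3. D → L ← P → U → S — L:collider[open]; P:fork[open]; U:chain[open] ⇒ active
  4. D → L → S — L:chain[blocks] ⇒ blocked
  5. D → L ← C → S — L:collider[open]; C:fork[open] ⇒ active
At least one path is unblocked, so d-separation fails.

No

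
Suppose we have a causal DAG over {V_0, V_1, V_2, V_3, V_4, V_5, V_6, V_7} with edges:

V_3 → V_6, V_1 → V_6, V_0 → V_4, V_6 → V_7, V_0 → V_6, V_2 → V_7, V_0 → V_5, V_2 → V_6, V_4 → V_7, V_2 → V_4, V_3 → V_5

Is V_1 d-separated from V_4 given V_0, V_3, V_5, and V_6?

6 paths connect V_1 and V_4; each must be blocked for d-separation to hold:
Path 1: V_1 → V_6 → V_7 ← V_4
  V_6 is a chain here and V_6 is conditioned on, so the path is blocked at V_6.
Path 2: V_1 → V_6 → V_7 ← V_2 → V_4
  V_6 is a chain here and V_6 is conditioned on, so the path is blocked at V_6.
Path 3: V_1 → V_6 ← V_2 → V_7 ← V_4
  V_7 is a collider here and neither V_7 nor any of its descendants is conditioned on, so the collider stays closed — the path is blocked at V_7.
Path 4: V_1 → V_6 ← V_2 → V_4
  V_6 is a collider and V_6 is conditioned on, which opens it; V_2 is a fork and V_2 is not conditioned on — no node blocks this path, so it is active.
Path 5: V_1 → V_6 ← V_0 → V_4
  V_0 is a fork here and V_0 is conditioned on, so the path is blocked at V_0.
Path 6: V_1 → V_6 ← V_3 → V_5 ← V_0 → V_4
  V_3 is a fork here and V_3 is conditioned on, so the path is blocked at V_3.
At least one path is unblocked, so d-separation fails.

No — V_1 and V_4 are not d-separated given {V_0, V_3, V_5, V_6}.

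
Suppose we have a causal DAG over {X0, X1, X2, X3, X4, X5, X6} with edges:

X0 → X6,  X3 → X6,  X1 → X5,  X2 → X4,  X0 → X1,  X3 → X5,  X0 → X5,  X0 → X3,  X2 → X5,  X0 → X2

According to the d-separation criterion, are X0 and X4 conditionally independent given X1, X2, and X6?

Yes

Enumerating the 5 paths from X0 to X4 and testing each for blocking by {X1, X2, X6}:
Path 1: X0 → X3 → X5 ← X2 → X4
  X5 is a collider here and neither X5 nor any of its descendants is conditioned on, so the collider stays closed — the path is blocked at X5.
Path 2: X0 → X6 ← X3 → X5 ← X2 → X4
  X5 is a collider here and neither X5 nor any of its descendants is conditioned on, so the collider stays closed — the path is blocked at X5.
Path 3: X0 → X2 → X4
  X2 is a chain here and X2 is conditioned on, so the path is blocked at X2.
Path 4: X0 → X1 → X5 ← X2 → X4
  X1 is a chain here and X1 is conditioned on, so the path is blocked at X1.
Path 5: X0 → X5 ← X2 → X4
  X5 is a collider here and neither X5 nor any of its descendants is conditioned on, so the collider stays closed — the path is blocked at X5.
Since every path is blocked, d-separation holds.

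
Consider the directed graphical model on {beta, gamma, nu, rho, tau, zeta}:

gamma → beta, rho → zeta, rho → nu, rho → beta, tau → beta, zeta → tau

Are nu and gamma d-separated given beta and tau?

No

Enumerating the 2 paths from nu to gamma and testing each for blocking by {beta, tau}:
  1. nu ← rho → zeta → tau → beta ← gamma — rho:fork[open]; zeta:chain[open]; tau:chain[blocks]; beta:collider[open] ⇒ blocked
  2. nu ← rho → beta ← gamma — rho:fork[open]; beta:collider[open] ⇒ active
Since the path nu ← rho → beta ← gamma is active, nu and gamma are not d-separated given {beta, tau}.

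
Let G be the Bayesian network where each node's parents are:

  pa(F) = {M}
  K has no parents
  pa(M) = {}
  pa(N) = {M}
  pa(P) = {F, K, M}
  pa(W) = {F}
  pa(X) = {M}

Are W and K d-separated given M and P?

Enumerating the 2 paths from W to K and testing each for blocking by {M, P}:
Path 1: W ← F → P ← K
  F is a fork and F is not conditioned on; P is a collider and P is conditioned on, which opens it — no node blocks this path, so it is active.
Path 2: W ← F ← M → P ← K
  M is a fork here and M is conditioned on, so the path is blocked at M.
Since the path W ← F → P ← K is active, W and K are not d-separated given {M, P}.

No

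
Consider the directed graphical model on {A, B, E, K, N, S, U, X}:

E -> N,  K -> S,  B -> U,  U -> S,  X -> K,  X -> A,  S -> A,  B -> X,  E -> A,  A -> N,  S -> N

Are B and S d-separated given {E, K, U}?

Enumerating the 5 paths from B to S and testing each for blocking by {E, K, U}:
Path 1: B → X → A ← S
  A is a collider here and neither A nor any of its descendants is conditioned on, so the collider stays closed — the path is blocked at A.
Path 2: B → X → A → N ← S
  N is a collider here and neither N nor any of its descendants is conditioned on, so the collider stays closed — the path is blocked at N.
Path 3: B → X → A ← E → N ← S
  A is a collider here and neither A nor any of its descendants is conditioned on, so the collider stays closed — the path is blocked at A.
Path 4: B → X → K → S
  K is a chain here and K is conditioned on, so the path is blocked at K.
Path 5: B → U → S
  U is a chain here and U is conditioned on, so the path is blocked at U.
Since every path is blocked, d-separation holds.

Yes — B and S are d-separated given {E, K, U}.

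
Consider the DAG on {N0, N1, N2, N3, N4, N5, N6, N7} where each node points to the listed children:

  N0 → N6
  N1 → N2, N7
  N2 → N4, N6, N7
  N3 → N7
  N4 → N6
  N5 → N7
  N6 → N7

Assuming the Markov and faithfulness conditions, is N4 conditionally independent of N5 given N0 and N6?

Yes

Enumerating the 6 paths from N4 to N5 and testing each for blocking by {N0, N6}:
  1. N4 → N6 → N7 ← N5 — N6:chain[blocks]; N7:collider[blocks] ⇒ blocked
  2. N4 → N6 ← N2 → N7 ← N5 — N6:collider[open]; N2:fork[open]; N7:collider[blocks] ⇒ blocked
  3. N4 → N6 ← N2 ← N1 → N7 ← N5 — N6:collider[open]; N2:chain[open]; N1:fork[open]; N7:collider[blocks] ⇒ blocked
  4. N4 ← N2 → N6 → N7 ← N5 — N2:fork[open]; N6:chain[blocks]; N7:collider[blocks] ⇒ blocked
  5. N4 ← N2 → N7 ← N5 — N2:fork[open]; N7:collider[blocks] ⇒ blocked
  6. N4 ← N2 ← N1 → N7 ← N5 — N2:chain[open]; N1:fork[open]; N7:collider[blocks] ⇒ blocked
Since every path is blocked, d-separation holds.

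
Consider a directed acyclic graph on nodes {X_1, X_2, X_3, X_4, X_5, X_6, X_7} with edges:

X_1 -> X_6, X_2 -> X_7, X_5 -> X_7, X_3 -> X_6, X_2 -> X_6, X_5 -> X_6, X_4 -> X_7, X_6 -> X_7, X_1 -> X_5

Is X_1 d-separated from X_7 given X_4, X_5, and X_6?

We examine all 6 paths between X_1 and X_7:
  1. X_1 → X_5 → X_7 — X_5:chain[blocks] ⇒ blocked
  2. X_1 → X_5 → X_6 → X_7 — X_5:chain[blocks]; X_6:chain[blocks] ⇒ blocked
  3. X_1 → X_5 → X_6 ← X_2 → X_7 — X_5:chain[blocks]; X_6:collider[open]; X_2:fork[open] ⇒ blocked
  4. X_1 → X_6 → X_7 — X_6:chain[blocks] ⇒ blocked
  5. X_1 → X_6 ← X_5 → X_7 — X_6:collider[open]; X_5:fork[blocks] ⇒ blocked
  6. X_1 → X_6 ← X_2 → X_7 — X_6:collider[open]; X_2:fork[open] ⇒ active
Since the path X_1 → X_6 ← X_2 → X_7 is active, X_1 and X_7 are not d-separated given {X_4, X_5, X_6}.

No — X_1 and X_7 are not d-separated given {X_4, X_5, X_6}.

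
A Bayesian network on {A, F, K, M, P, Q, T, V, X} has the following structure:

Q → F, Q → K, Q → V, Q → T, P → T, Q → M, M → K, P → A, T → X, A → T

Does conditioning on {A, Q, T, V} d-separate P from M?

Yes

We examine all 4 paths between P and M:
  1. P → T ← Q → M — T:collider[open]; Q:fork[blocks] ⇒ blocked
  2. P → T ← Q → K ← M — T:collider[open]; Q:fork[blocks]; K:collider[blocks] ⇒ blocked
  3. P → A → T ← Q → M — A:chain[blocks]; T:collider[open]; Q:fork[blocks] ⇒ blocked
  4. P → A → T ← Q → K ← M — A:chain[blocks]; T:collider[open]; Q:fork[blocks]; K:collider[blocks] ⇒ blocked
Since every path is blocked, d-separation holds.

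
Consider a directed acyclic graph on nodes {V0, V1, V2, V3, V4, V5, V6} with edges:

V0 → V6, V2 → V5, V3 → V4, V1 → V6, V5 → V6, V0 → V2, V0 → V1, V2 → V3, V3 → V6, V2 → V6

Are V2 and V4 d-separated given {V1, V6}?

5 paths connect V2 and V4; each must be blocked for d-separation to hold:
Path 1: V2 → V6 ← V3 → V4
  V6 is a collider and V6 is conditioned on, which opens it; V3 is a fork and V3 is not conditioned on — no node blocks this path, so it is active.
Path 2: V2 ← V0 → V6 ← V3 → V4
  V0 is a fork and V0 is not conditioned on; V6 is a collider and V6 is conditioned on, which opens it; V3 is a fork and V3 is not conditioned on — no node blocks this path, so it is active.
Path 3: V2 ← V0 → V1 → V6 ← V3 → V4
  V1 is a chain here and V1 is conditioned on, so the path is blocked at V1.
Path 4: V2 → V5 → V6 ← V3 → V4
  V5 is a chain and V5 is not conditioned on; V6 is a collider and V6 is conditioned on, which opens it; V3 is a fork and V3 is not conditioned on — no node blocks this path, so it is active.
Path 5: V2 → V3 → V4
  V3 is a chain and V3 is not conditioned on — no node blocks this path, so it is active.
Because an active path exists, V2 and V4 are not d-separated.

No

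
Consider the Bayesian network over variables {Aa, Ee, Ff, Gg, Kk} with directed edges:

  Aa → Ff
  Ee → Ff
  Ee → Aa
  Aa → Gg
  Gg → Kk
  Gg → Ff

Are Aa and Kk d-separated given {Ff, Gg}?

Enumerating the 3 paths from Aa to Kk and testing each for blocking by {Ff, Gg}:
  1. Aa ← Ee → Ff ← Gg → Kk — Ee:fork[open]; Ff:collider[open]; Gg:fork[blocks] ⇒ blocked
  2. Aa → Gg → Kk — Gg:chain[blocks] ⇒ blocked
  3. Aa → Ff ← Gg → Kk — Ff:collider[open]; Gg:fork[blocks] ⇒ blocked
Every path is blocked, so Aa and Kk are d-separated given {Ff, Gg}.

Yes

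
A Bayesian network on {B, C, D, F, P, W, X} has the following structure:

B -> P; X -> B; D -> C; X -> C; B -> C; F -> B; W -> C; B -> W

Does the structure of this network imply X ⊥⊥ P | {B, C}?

Yes

Enumerating the 3 paths from X to P and testing each for blocking by {B, C}:
Path 1: X → B → P
  B is a chain here and B is conditioned on, so the path is blocked at B.
Path 2: X → C ← W ← B → P
  B is a fork here and B is conditioned on, so the path is blocked at B.
Path 3: X → C ← B → P
  B is a fork here and B is conditioned on, so the path is blocked at B.
Since every path is blocked, d-separation holds.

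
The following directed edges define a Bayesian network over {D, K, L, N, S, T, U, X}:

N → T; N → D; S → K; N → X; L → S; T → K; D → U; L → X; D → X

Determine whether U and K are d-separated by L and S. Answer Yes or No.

No

4 paths connect U and K; each must be blocked for d-separation to hold:
Path 1: U ← D → X ← N → T → K
  X is a collider here and neither X nor any of its descendants is conditioned on, so the collider stays closed — the path is blocked at X.
Path 2: U ← D → X ← L → S → K
  X is a collider here and neither X nor any of its descendants is conditioned on, so the collider stays closed — the path is blocked at X.
Path 3: U ← D ← N → X ← L → S → K
  X is a collider here and neither X nor any of its descendants is conditioned on, so the collider stays closed — the path is blocked at X.
Path 4: U ← D ← N → T → K
  D is a chain and D is not conditioned on; N is a fork and N is not conditioned on; T is a chain and T is not conditioned on — no node blocks this path, so it is active.
At least one path is unblocked, so d-separation fails.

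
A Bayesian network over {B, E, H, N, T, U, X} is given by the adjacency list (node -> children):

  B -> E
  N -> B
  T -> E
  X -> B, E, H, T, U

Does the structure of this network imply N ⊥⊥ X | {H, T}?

There are 3 undirected paths between N and X; checking each against the conditioning set {H, T}:
Path 1: N → B ← X
  B is a collider here and neither B nor any of its descendants is conditioned on, so the collider stays closed — the path is blocked at B.
Path 2: N → B → E ← X
  E is a collider here and neither E nor any of its descendants is conditioned on, so the collider stays closed — the path is blocked at E.
Path 3: N → B → E ← T ← X
  E is a collider here and neither E nor any of its descendants is conditioned on, so the collider stays closed — the path is blocked at E.
Since every path is blocked, d-separation holds.

Yes — N and X are d-separated given {H, T}.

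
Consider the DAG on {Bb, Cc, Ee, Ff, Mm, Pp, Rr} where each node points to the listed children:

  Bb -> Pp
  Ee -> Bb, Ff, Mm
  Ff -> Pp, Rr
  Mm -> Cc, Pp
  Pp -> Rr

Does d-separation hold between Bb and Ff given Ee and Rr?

There are 6 undirected paths between Bb and Ff; checking each against the conditioning set {Ee, Rr}:
Path 1: Bb ← Ee → Mm → Pp ← Ff
  Ee is a fork here and Ee is conditioned on, so the path is blocked at Ee.
Path 2: Bb ← Ee → Mm → Pp → Rr ← Ff
  Ee is a fork here and Ee is conditioned on, so the path is blocked at Ee.
Path 3: Bb ← Ee → Ff
  Ee is a fork here and Ee is conditioned on, so the path is blocked at Ee.
Path 4: Bb → Pp ← Mm ← Ee → Ff
  Ee is a fork here and Ee is conditioned on, so the path is blocked at Ee.
Path 5: Bb → Pp ← Ff
  Pp is a collider and its descendant Rr is conditioned on, which opens it — no node blocks this path, so it is active.
Path 6: Bb → Pp → Rr ← Ff
  Pp is a chain and Pp is not conditioned on; Rr is a collider and Rr is conditioned on, which opens it — no node blocks this path, so it is active.
Because an active path exists, Bb and Ff are not d-separated.

No — Bb and Ff are not d-separated given {Ee, Rr}.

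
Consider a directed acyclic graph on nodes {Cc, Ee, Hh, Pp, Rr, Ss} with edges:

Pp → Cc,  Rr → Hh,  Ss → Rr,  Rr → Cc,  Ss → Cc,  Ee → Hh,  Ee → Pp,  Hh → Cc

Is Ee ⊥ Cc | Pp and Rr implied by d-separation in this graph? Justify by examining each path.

Enumerating the 4 paths from Ee to Cc and testing each for blocking by {Pp, Rr}:
  1. Ee → Hh ← Rr ← Ss → Cc — Hh:collider[blocks]; Rr:chain[blocks]; Ss:fork[open] ⇒ blocked
  2. Ee → Hh ← Rr → Cc — Hh:collider[blocks]; Rr:fork[blocks] ⇒ blocked
  3. Ee → Hh → Cc — Hh:chain[open] ⇒ active
  4. Ee → Pp → Cc — Pp:chain[blocks] ⇒ blocked
Since the path Ee → Hh → Cc is active, Ee and Cc are not d-separated given {Pp, Rr}.

No — Ee and Cc are not d-separated given {Pp, Rr}.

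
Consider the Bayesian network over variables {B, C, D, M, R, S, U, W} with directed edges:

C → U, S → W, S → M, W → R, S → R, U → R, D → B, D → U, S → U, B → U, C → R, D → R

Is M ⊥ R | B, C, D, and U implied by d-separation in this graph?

Enumerating the 6 paths from M to R and testing each for blocking by {B, C, D, U}:
Path 1: M ← S → W → R
  S is a fork and S is not conditioned on; W is a chain and W is not conditioned on — no node blocks this path, so it is active.
Path 2: M ← S → R
  S is a fork and S is not conditioned on — no node blocks this path, so it is active.
Path 3: M ← S → U ← B ← D → R
  B is a chain here and B is conditioned on, so the path is blocked at B.
Path 4: M ← S → U ← C → R
  C is a fork here and C is conditioned on, so the path is blocked at C.
Path 5: M ← S → U → R
  U is a chain here and U is conditioned on, so the path is blocked at U.
Path 6: M ← S → U ← D → R
  D is a fork here and D is conditioned on, so the path is blocked at D.
At least one path is unblocked, so d-separation fails.

No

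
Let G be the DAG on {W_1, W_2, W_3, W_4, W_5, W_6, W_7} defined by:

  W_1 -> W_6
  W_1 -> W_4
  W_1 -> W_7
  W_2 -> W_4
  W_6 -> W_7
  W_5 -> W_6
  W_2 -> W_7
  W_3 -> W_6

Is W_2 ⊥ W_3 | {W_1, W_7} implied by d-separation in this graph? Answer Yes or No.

Enumerating the 4 paths from W_2 to W_3 and testing each for blocking by {W_1, W_7}:
Path 1: W_2 → W_4 ← W_1 → W_6 ← W_3
  W_4 is a collider here and neither W_4 nor any of its descendants is conditioned on, so the collider stays closed — the path is blocked at W_4.
Path 2: W_2 → W_4 ← W_1 → W_7 ← W_6 ← W_3
  W_4 is a collider here and neither W_4 nor any of its descendants is conditioned on, so the collider stays closed — the path is blocked at W_4.
Path 3: W_2 → W_7 ← W_6 ← W_3
  W_7 is a collider and W_7 is conditioned on, which opens it; W_6 is a chain and W_6 is not conditioned on — no node blocks this path, so it is active.
Path 4: W_2 → W_7 ← W_1 → W_6 ← W_3
  W_1 is a fork here and W_1 is conditioned on, so the path is blocked at W_1.
Because an active path exists, W_2 and W_3 are not d-separated.

No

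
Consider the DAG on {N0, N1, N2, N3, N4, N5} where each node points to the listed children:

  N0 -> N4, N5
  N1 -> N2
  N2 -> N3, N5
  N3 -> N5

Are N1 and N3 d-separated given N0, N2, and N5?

Enumerating the 2 paths from N1 to N3 and testing each for blocking by {N0, N2, N5}:
Path 1: N1 → N2 → N3
  N2 is a chain here and N2 is conditioned on, so the path is blocked at N2.
Path 2: N1 → N2 → N5 ← N3
  N2 is a chain here and N2 is conditioned on, so the path is blocked at N2.
Since every path is blocked, d-separation holds.

Yes — N1 and N3 are d-separated given {N0, N2, N5}.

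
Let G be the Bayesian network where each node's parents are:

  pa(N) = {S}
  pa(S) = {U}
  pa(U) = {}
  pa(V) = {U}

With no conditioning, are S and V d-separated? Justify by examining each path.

No — S and V are not d-separated given ∅.

There is one path between S and V:
Path 1: S ← U → V
  U is a fork and U is not conditioned on — no node blocks this path, so it is active.
At least one path is unblocked, so d-separation fails.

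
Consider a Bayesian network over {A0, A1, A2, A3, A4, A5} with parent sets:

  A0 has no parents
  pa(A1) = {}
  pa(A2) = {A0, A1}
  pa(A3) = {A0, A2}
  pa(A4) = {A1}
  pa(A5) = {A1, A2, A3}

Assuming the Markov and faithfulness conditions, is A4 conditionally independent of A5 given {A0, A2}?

No

There are 4 undirected paths between A4 and A5; checking each against the conditioning set {A0, A2}:
  1. A4 ← A1 → A5 — A1:fork[open] ⇒ active
  2. A4 ← A1 → A2 ← A0 → A3 → A5 — A1:fork[open]; A2:collider[open]; A0:fork[blocks]; A3:chain[open] ⇒ blocked
  3. A4 ← A1 → A2 → A5 — A1:fork[open]; A2:chain[blocks] ⇒ blocked
  4. A4 ← A1 → A2 → A3 → A5 — A1:fork[open]; A2:chain[blocks]; A3:chain[open] ⇒ blocked
At least one path is unblocked, so d-separation fails.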